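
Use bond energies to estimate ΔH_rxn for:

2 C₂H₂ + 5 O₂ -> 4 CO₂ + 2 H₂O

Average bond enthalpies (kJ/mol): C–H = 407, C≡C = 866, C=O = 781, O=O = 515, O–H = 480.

Bonds broken (reactants):
  C≡C: 2 × 866 = 1732
  C–H: 4 × 407 = 1628
  O=O: 5 × 515 = 2575
  Σ(broken) = 5935 kJ
Bonds formed (products):
  C=O: 8 × 781 = 6248
  O–H: 4 × 480 = 1920
  Σ(formed) = 8168 kJ
ΔH = Σ(broken) − Σ(formed) = 5935 − 8168 = −2233 kJ

ΔH ≈ −2233 kJ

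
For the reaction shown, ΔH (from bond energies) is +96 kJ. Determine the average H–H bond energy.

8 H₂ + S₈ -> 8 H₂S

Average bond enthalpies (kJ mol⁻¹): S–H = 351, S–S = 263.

Let D be the H–H bond energy.
Σ(broken) = 8×D + 8×263 = 2104 + 8D
Σ(formed) = 16×351 = 5616
ΔH = Σ(broken) − Σ(formed) = (2104 + 8D) − (5616) = −3512 + 8D
Setting this equal to +96 kJ gives 8D = 3608, so D = 451 kJ/mol.

D(H–H) ≈ 451 kJ/mol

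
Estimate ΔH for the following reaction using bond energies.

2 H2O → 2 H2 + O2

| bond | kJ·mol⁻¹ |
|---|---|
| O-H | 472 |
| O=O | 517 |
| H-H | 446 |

ΔH ≈ +479 kJ

Bonds broken (reactants):
  O-H: 4 × 472 = 1888
  Σ(broken) = 1888 kJ
Bonds formed (products):
  H-H: 2 × 446 = 892
  O=O: 1 × 517 = 517
  Σ(formed) = 1409 kJ
ΔH = Σ(broken) − Σ(formed) = 1888 − 1409 = +479 kJ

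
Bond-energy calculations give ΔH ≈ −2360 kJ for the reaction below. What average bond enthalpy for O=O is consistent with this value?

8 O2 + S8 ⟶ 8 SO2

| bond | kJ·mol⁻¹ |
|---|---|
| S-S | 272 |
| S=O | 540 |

D(O=O) ≈ 513 kJ/mol

Let D be the O=O bond energy.
Σ(broken) = 8×D + 8×272 = 2176 + 8D
Σ(formed) = 16×540 = 8640
ΔH = Σ(broken) − Σ(formed) = (2176 + 8D) − (8640) = −6464 + 8D
Setting this equal to −2360 kJ gives 8D = 4104, so D = 513 kJ/mol.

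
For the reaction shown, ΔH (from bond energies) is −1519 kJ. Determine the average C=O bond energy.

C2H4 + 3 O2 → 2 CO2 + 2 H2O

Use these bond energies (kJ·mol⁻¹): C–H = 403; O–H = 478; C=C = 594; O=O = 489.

Let D be the C=O bond energy.
Σ(broken) = 4×403 + 1×594 + 3×489 = 3673
Σ(formed) = 4×D + 4×478 = 1912 + 4D
ΔH = Σ(broken) − Σ(formed) = (3673) − (1912 + 4D) = +1761 − 4D
Setting this equal to −1519 kJ gives 4D = 3280, so D = 820 kJ/mol.

D(C=O) ≈ 820 kJ/mol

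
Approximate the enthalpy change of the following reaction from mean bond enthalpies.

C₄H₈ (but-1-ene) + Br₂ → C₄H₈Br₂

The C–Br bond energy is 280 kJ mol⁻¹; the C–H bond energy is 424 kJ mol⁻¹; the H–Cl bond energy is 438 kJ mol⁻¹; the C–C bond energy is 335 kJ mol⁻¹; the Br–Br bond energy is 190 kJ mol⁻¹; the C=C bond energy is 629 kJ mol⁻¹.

Bonds broken (reactants):
  Br–Br: 1 × 190 = 190
  C–C: 2 × 335 = 670
  C–H: 8 × 424 = 3392
  C=C: 1 × 629 = 629
  Σ(broken) = 4881 kJ
Bonds formed (products):
  C–Br: 2 × 280 = 560
  C–C: 3 × 335 = 1005
  C–H: 8 × 424 = 3392
  Σ(formed) = 4957 kJ
ΔH = Σ(broken) − Σ(formed) = 4881 − 4957 = −76 kJ

ΔH ≈ −76 kJ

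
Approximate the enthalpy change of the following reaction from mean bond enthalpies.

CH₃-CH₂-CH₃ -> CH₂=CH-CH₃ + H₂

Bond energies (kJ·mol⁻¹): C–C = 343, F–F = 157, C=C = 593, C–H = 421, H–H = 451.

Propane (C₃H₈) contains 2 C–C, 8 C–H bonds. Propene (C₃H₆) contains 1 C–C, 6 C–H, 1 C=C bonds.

Bonds broken (reactants):
  C–C: 2 × 343 = 686
  C–H: 8 × 421 = 3368
  Σ(broken) = 4054 kJ
Bonds formed (products):
  C–C: 1 × 343 = 343
  C–H: 6 × 421 = 2526
  C=C: 1 × 593 = 593
  H–H: 1 × 451 = 451
  Σ(formed) = 3913 kJ
ΔH = Σ(broken) − Σ(formed) = 4054 − 3913 = +141 kJ

ΔH ≈ +141 kJ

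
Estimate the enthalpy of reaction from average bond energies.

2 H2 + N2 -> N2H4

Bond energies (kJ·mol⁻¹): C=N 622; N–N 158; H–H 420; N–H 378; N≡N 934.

Bonds broken (reactants):
  H–H: 2 × 420 = 840
  N≡N: 1 × 934 = 934
  Σ(broken) = 1774 kJ
Bonds formed (products):
  N–H: 4 × 378 = 1512
  N–N: 1 × 158 = 158
  Σ(formed) = 1670 kJ
ΔH = Σ(broken) − Σ(formed) = 1774 − 1670 = +104 kJ

ΔH ≈ +104 kJ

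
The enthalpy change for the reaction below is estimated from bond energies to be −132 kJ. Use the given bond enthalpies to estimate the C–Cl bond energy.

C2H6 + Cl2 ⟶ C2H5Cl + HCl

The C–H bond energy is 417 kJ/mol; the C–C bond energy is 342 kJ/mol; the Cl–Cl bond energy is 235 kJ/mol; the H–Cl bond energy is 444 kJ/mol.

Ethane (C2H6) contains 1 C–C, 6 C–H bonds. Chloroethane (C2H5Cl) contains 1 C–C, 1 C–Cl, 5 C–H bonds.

Let D be the C–Cl bond energy.
Σ(broken) = 1×342 + 6×417 + 1×235 = 3079
Σ(formed) = 1×342 + 1×D + 5×417 + 1×444 = 2871 + D
ΔH = Σ(broken) − Σ(formed) = (3079) − (2871 + D) = +208 − D
Setting this equal to −132 kJ gives D = 340 kJ/mol.

D(C–Cl) ≈ 340 kJ/mol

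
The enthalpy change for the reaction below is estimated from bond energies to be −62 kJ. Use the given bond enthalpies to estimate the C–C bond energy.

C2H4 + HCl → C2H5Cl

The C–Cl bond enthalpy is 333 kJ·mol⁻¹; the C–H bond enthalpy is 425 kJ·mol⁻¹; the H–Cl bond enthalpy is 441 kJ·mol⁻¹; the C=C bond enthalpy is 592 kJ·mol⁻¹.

D(C–C) ≈ 337 kJ/mol

Let D be the C–C bond energy.
Σ(broken) = 4×425 + 1×592 + 1×441 = 2733
Σ(formed) = 1×D + 1×333 + 5×425 = 2458 + D
ΔH = Σ(broken) − Σ(formed) = (2733) − (2458 + D) = +275 − D
Setting this equal to −62 kJ gives D = 337 kJ/mol.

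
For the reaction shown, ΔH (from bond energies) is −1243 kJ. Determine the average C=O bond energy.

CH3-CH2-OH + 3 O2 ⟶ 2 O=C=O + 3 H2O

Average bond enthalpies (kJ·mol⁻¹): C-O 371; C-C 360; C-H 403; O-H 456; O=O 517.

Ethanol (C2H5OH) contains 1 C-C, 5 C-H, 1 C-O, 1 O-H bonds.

Let D be the C=O bond energy.
Σ(broken) = 1×360 + 5×403 + 1×371 + 1×456 + 3×517 = 4753
Σ(formed) = 4×D + 6×456 = 2736 + 4D
ΔH = Σ(broken) − Σ(formed) = (4753) − (2736 + 4D) = +2017 − 4D
Setting this equal to −1243 kJ gives 4D = 3260, so D = 815 kJ/mol.

D(C=O) ≈ 815 kJ/mol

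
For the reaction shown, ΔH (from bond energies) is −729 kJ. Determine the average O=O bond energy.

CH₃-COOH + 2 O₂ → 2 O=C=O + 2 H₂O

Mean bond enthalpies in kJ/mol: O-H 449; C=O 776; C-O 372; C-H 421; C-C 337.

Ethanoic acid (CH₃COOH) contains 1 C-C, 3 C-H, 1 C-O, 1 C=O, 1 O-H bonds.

Let D be the O=O bond energy.
Σ(broken) = 1×337 + 3×421 + 1×372 + 1×776 + 1×449 + 2×D = 3197 + 2D
Σ(formed) = 4×776 + 4×449 = 4900
ΔH = Σ(broken) − Σ(formed) = (3197 + 2D) − (4900) = −1703 + 2D
Setting this equal to −729 kJ gives 2D = 974, so D = 487 kJ/mol.

D(O=O) ≈ 487 kJ/mol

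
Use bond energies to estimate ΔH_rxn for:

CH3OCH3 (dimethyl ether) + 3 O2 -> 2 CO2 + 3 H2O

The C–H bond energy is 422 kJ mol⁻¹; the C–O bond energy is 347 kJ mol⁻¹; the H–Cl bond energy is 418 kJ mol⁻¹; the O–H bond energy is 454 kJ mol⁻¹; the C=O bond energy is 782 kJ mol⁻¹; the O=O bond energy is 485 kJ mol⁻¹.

Bonds broken (reactants):
  C–H: 6 × 422 = 2532
  C–O: 2 × 347 = 694
  O=O: 3 × 485 = 1455
  Σ(broken) = 4681 kJ
Bonds formed (products):
  C=O: 4 × 782 = 3128
  O–H: 6 × 454 = 2724
  Σ(formed) = 5852 kJ
ΔH = Σ(broken) − Σ(formed) = 4681 − 5852 = −1171 kJ

ΔH ≈ −1171 kJ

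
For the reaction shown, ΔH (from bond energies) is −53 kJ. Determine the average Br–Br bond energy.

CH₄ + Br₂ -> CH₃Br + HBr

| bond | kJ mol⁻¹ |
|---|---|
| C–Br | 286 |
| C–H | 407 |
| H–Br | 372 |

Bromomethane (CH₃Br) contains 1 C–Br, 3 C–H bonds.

D(Br–Br) ≈ 198 kJ/mol

Let D be the Br–Br bond energy.
Σ(broken) = 1×D + 4×407 = 1628 + D
Σ(formed) = 1×286 + 3×407 + 1×372 = 1879
ΔH = Σ(broken) − Σ(formed) = (1628 + D) − (1879) = −251 + D
Setting this equal to −53 kJ gives D = 198 kJ/mol.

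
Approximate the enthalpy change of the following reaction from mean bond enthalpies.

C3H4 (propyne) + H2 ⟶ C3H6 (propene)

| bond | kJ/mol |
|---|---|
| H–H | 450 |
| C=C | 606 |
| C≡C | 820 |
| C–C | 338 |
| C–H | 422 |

ΔH ≈ −180 kJ

Bonds broken (reactants):
  C≡C: 1 × 820 = 820
  C–C: 1 × 338 = 338
  C–H: 4 × 422 = 1688
  H–H: 1 × 450 = 450
  Σ(broken) = 3296 kJ
Bonds formed (products):
  C–C: 1 × 338 = 338
  C–H: 6 × 422 = 2532
  C=C: 1 × 606 = 606
  Σ(formed) = 3476 kJ
ΔH = Σ(broken) − Σ(formed) = 3296 − 3476 = −180 kJ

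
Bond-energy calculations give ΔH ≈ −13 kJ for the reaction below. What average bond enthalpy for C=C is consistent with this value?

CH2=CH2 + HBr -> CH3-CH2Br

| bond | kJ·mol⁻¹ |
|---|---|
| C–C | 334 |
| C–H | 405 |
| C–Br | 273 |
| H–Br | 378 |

D(C=C) ≈ 621 kJ/mol

Let D be the C=C bond energy.
Σ(broken) = 4×405 + 1×D + 1×378 = 1998 + D
Σ(formed) = 1×273 + 1×334 + 5×405 = 2632
ΔH = Σ(broken) − Σ(formed) = (1998 + D) − (2632) = −634 + D
Setting this equal to −13 kJ gives D = 621 kJ/mol.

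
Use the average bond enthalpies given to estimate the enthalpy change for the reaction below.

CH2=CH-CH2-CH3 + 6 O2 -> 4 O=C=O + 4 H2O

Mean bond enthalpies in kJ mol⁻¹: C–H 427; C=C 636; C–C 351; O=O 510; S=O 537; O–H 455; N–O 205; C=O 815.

Bonds broken (reactants):
  C–C: 2 × 351 = 702
  C–H: 8 × 427 = 3416
  C=C: 1 × 636 = 636
  O=O: 6 × 510 = 3060
  Σ(broken) = 7814 kJ
Bonds formed (products):
  C=O: 8 × 815 = 6520
  O–H: 8 × 455 = 3640
  Σ(formed) = 10160 kJ
ΔH = Σ(broken) − Σ(formed) = 7814 − 10160 = −2346 kJ

ΔH ≈ −2346 kJ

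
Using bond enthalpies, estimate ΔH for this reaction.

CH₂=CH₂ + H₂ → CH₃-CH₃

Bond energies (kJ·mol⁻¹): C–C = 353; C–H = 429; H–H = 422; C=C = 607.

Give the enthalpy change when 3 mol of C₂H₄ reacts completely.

Bonds broken (reactants):
  C–H: 4 × 429 = 1716
  C=C: 1 × 607 = 607
  H–H: 1 × 422 = 422
  Σ(broken) = 2745 kJ
Bonds formed (products):
  C–C: 1 × 353 = 353
  C–H: 6 × 429 = 2574
  Σ(formed) = 2927 kJ
ΔH = Σ(broken) − Σ(formed) = 2745 − 2927 = −182 kJ
For 3× the reaction as written: 3 × (−182) = −546 kJ

ΔH = −546 kJ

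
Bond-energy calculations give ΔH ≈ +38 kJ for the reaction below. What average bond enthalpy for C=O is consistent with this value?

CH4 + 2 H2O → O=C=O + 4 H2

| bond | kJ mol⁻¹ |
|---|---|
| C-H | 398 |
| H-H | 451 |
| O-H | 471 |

Let D be the C=O bond energy.
Σ(broken) = 4×398 + 4×471 = 3476
Σ(formed) = 2×D + 4×451 = 1804 + 2D
ΔH = Σ(broken) − Σ(formed) = (3476) − (1804 + 2D) = +1672 − 2D
Setting this equal to +38 kJ gives 2D = 1634, so D = 817 kJ/mol.

D(C=O) ≈ 817 kJ/mol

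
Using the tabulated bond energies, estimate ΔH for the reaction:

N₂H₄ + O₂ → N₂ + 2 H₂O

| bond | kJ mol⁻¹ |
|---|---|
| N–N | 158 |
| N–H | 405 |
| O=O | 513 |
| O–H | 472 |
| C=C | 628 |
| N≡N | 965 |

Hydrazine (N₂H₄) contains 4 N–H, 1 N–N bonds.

Bonds broken (reactants):
  N–H: 4 × 405 = 1620
  N–N: 1 × 158 = 158
  O=O: 1 × 513 = 513
  Σ(broken) = 2291 kJ
Bonds formed (products):
  N≡N: 1 × 965 = 965
  O–H: 4 × 472 = 1888
  Σ(formed) = 2853 kJ
ΔH = Σ(broken) − Σ(formed) = 2291 − 2853 = −562 kJ

ΔH ≈ −562 kJ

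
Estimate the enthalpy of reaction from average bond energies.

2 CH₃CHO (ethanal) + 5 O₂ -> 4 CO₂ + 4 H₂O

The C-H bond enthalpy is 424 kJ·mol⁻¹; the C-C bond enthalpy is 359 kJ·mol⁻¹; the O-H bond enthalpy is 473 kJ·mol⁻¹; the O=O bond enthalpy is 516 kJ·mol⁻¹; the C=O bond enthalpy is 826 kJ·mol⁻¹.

Bonds broken (reactants):
  C-C: 2 × 359 = 718
  C-H: 8 × 424 = 3392
  C=O: 2 × 826 = 1652
  O=O: 5 × 516 = 2580
  Σ(broken) = 8342 kJ
Bonds formed (products):
  C=O: 8 × 826 = 6608
  O-H: 8 × 473 = 3784
  Σ(formed) = 10392 kJ
ΔH = Σ(broken) − Σ(formed) = 8342 − 10392 = −2050 kJ

ΔH ≈ −2050 kJ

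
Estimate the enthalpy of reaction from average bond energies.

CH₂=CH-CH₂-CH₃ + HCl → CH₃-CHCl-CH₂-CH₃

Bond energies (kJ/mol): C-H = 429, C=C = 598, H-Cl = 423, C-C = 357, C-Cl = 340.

ΔH ≈ −105 kJ

Bonds broken (reactants):
  C-C: 2 × 357 = 714
  C-H: 8 × 429 = 3432
  C=C: 1 × 598 = 598
  H-Cl: 1 × 423 = 423
  Σ(broken) = 5167 kJ
Bonds formed (products):
  C-C: 3 × 357 = 1071
  C-Cl: 1 × 340 = 340
  C-H: 9 × 429 = 3861
  Σ(formed) = 5272 kJ
ΔH = Σ(broken) − Σ(formed) = 5167 − 5272 = −105 kJ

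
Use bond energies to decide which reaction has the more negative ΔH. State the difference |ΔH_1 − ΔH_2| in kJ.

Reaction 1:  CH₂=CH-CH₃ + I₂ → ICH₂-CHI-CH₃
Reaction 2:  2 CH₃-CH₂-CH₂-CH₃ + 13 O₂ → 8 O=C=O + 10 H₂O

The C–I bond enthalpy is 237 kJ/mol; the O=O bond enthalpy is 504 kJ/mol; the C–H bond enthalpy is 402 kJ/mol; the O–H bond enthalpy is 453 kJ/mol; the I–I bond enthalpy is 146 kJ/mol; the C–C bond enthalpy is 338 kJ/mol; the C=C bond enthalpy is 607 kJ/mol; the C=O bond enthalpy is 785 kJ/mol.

Reaction 1:
  Bonds broken (reactants):
    C–C: 1 × 338 = 338
    C–H: 6 × 402 = 2412
    C=C: 1 × 607 = 607
    I–I: 1 × 146 = 146
    Σ(broken) = 3503 kJ
  Bonds formed (products):
    C–C: 2 × 338 = 676
    C–H: 6 × 402 = 2412
    C–I: 2 × 237 = 474
    Σ(formed) = 3562 kJ
  ΔH_1 = 3503 − 3562 = −59 kJ
Reaction 2:
  Bonds broken (reactants):
    C–C: 6 × 338 = 2028
    C–H: 20 × 402 = 8040
    O=O: 13 × 504 = 6552
    Σ(broken) = 16620 kJ
  Bonds formed (products):
    C=O: 16 × 785 = 12560
    O–H: 20 × 453 = 9060
    Σ(formed) = 21620 kJ
  ΔH_2 = 16620 − 21620 = −5000 kJ
ΔH_1 − ΔH_2 = +4941 kJ, so reaction 2 has the more negative ΔH; |ΔH_1 − ΔH_2| = 4941 kJ.

Reaction 2, by 4941 kJ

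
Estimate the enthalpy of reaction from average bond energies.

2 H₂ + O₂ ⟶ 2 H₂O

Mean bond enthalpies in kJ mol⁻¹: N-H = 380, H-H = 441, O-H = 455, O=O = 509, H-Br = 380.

ΔH ≈ −429 kJ

Bonds broken (reactants):
  H-H: 2 × 441 = 882
  O=O: 1 × 509 = 509
  Σ(broken) = 1391 kJ
Bonds formed (products):
  O-H: 4 × 455 = 1820
  Σ(formed) = 1820 kJ
ΔH = Σ(broken) − Σ(formed) = 1391 − 1820 = −429 kJ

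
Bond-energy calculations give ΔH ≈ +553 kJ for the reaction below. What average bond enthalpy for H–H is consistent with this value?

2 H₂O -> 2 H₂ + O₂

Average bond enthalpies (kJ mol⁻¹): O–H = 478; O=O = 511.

Let D be the H–H bond energy.
Σ(broken) = 4×478 = 1912
Σ(formed) = 2×D + 1×511 = 511 + 2D
ΔH = Σ(broken) − Σ(formed) = (1912) − (511 + 2D) = +1401 − 2D
Setting this equal to +553 kJ gives 2D = 848, so D = 424 kJ/mol.

D(H–H) ≈ 424 kJ/mol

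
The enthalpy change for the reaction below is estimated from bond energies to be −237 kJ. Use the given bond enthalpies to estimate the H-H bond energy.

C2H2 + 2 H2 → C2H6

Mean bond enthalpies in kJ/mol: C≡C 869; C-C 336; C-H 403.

Let D be the H-H bond energy.
Σ(broken) = 1×869 + 2×403 + 2×D = 1675 + 2D
Σ(formed) = 1×336 + 6×403 = 2754
ΔH = Σ(broken) − Σ(formed) = (1675 + 2D) − (2754) = −1079 + 2D
Setting this equal to −237 kJ gives 2D = 842, so D = 421 kJ/mol.

D(H-H) ≈ 421 kJ/mol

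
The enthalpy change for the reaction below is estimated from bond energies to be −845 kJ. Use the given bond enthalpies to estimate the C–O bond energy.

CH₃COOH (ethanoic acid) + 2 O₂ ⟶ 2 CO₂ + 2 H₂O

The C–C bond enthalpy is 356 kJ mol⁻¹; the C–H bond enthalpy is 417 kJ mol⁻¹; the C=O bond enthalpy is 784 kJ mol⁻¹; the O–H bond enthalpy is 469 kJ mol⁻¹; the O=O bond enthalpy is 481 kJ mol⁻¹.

D(C–O) ≈ 345 kJ/mol

Let D be the C–O bond energy.
Σ(broken) = 1×356 + 3×417 + 1×D + 1×784 + 1×469 + 2×481 = 3822 + D
Σ(formed) = 4×784 + 4×469 = 5012
ΔH = Σ(broken) − Σ(formed) = (3822 + D) − (5012) = −1190 + D
Setting this equal to −845 kJ gives D = 345 kJ/mol.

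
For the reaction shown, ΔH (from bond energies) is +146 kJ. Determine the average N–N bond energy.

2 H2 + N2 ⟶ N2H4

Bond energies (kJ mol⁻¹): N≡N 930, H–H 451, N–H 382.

Let D be the N–N bond energy.
Σ(broken) = 2×451 + 1×930 = 1832
Σ(formed) = 4×382 + 1×D = 1528 + D
ΔH = Σ(broken) − Σ(formed) = (1832) − (1528 + D) = +304 − D
Setting this equal to +146 kJ gives D = 158 kJ/mol.

D(N–N) ≈ 158 kJ/mol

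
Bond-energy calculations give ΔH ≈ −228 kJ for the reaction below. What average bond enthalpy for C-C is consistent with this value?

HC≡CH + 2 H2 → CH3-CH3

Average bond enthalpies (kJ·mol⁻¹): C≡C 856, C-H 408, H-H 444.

Let D be the C-C bond energy.
Σ(broken) = 1×856 + 2×408 + 2×444 = 2560
Σ(formed) = 1×D + 6×408 = 2448 + D
ΔH = Σ(broken) − Σ(formed) = (2560) − (2448 + D) = +112 − D
Setting this equal to −228 kJ gives D = 340 kJ/mol.

D(C-C) ≈ 340 kJ/mol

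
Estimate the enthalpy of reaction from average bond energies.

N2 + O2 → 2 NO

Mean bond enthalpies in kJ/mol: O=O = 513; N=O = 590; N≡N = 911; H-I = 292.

Bonds broken (reactants):
  N≡N: 1 × 911 = 911
  O=O: 1 × 513 = 513
  Σ(broken) = 1424 kJ
Bonds formed (products):
  N=O: 2 × 590 = 1180
  Σ(formed) = 1180 kJ
ΔH = Σ(broken) − Σ(formed) = 1424 − 1180 = +244 kJ

ΔH ≈ +244 kJ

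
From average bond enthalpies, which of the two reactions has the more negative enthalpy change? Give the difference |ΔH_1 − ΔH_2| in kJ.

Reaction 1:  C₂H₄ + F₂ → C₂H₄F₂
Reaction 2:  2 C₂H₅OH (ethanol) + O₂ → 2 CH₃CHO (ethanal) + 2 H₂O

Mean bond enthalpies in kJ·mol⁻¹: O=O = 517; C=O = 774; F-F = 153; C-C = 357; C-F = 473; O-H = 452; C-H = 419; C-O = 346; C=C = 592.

Reaction 1:
  Bonds broken (reactants):
    C-H: 4 × 419 = 1676
    C=C: 1 × 592 = 592
    F-F: 1 × 153 = 153
    Σ(broken) = 2421 kJ
  Bonds formed (products):
    C-C: 1 × 357 = 357
    C-F: 2 × 473 = 946
    C-H: 4 × 419 = 1676
    Σ(formed) = 2979 kJ
  ΔH_1 = 2421 − 2979 = −558 kJ
Reaction 2:
  Bonds broken (reactants):
    C-C: 2 × 357 = 714
    C-H: 10 × 419 = 4190
    C-O: 2 × 346 = 692
    O-H: 2 × 452 = 904
    O=O: 1 × 517 = 517
    Σ(broken) = 7017 kJ
  Bonds formed (products):
    C-C: 2 × 357 = 714
    C-H: 8 × 419 = 3352
    C=O: 2 × 774 = 1548
    O-H: 4 × 452 = 1808
    Σ(formed) = 7422 kJ
  ΔH_2 = 7017 − 7422 = −405 kJ
ΔH_1 − ΔH_2 = −153 kJ, so reaction 1 has the more negative ΔH; |ΔH_1 − ΔH_2| = 153 kJ.

Reaction 1, by 153 kJ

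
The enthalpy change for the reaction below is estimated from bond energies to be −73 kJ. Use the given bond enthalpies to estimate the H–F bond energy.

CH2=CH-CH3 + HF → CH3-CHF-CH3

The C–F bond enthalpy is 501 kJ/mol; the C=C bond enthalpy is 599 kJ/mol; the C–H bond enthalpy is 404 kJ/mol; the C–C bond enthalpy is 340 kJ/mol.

Let D be the H–F bond energy.
Σ(broken) = 1×340 + 6×404 + 1×599 + 1×D = 3363 + D
Σ(formed) = 2×340 + 1×501 + 7×404 = 4009
ΔH = Σ(broken) − Σ(formed) = (3363 + D) − (4009) = −646 + D
Setting this equal to −73 kJ gives D = 573 kJ/mol.

D(H–F) ≈ 573 kJ/mol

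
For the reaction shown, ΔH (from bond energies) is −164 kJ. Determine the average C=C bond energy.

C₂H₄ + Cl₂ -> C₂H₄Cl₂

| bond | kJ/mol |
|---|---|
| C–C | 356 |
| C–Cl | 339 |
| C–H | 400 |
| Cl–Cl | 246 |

D(C=C) ≈ 624 kJ/mol

Let D be the C=C bond energy.
Σ(broken) = 4×400 + 1×D + 1×246 = 1846 + D
Σ(formed) = 1×356 + 2×339 + 4×400 = 2634
ΔH = Σ(broken) − Σ(formed) = (1846 + D) − (2634) = −788 + D
Setting this equal to −164 kJ gives D = 624 kJ/mol.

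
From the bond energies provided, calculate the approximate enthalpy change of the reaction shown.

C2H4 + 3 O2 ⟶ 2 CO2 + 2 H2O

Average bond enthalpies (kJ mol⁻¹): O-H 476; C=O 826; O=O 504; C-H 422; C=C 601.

Bonds broken (reactants):
  C-H: 4 × 422 = 1688
  C=C: 1 × 601 = 601
  O=O: 3 × 504 = 1512
  Σ(broken) = 3801 kJ
Bonds formed (products):
  C=O: 4 × 826 = 3304
  O-H: 4 × 476 = 1904
  Σ(formed) = 5208 kJ
ΔH = Σ(broken) − Σ(formed) = 3801 − 5208 = −1407 kJ

ΔH ≈ −1407 kJ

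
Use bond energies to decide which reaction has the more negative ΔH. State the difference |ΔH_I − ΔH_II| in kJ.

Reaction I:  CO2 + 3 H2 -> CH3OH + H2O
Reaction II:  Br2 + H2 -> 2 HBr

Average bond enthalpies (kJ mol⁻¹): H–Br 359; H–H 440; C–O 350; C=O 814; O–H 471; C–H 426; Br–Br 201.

Reaction I:
  Bonds broken (reactants):
    C=O: 2 × 814 = 1628
    H–H: 3 × 440 = 1320
    Σ(broken) = 2948 kJ
  Bonds formed (products):
    C–H: 3 × 426 = 1278
    C–O: 1 × 350 = 350
    O–H: 3 × 471 = 1413
    Σ(formed) = 3041 kJ
  ΔH_I = 2948 − 3041 = −93 kJ
Reaction II:
  Bonds broken (reactants):
    Br–Br: 1 × 201 = 201
    H–H: 1 × 440 = 440
    Σ(broken) = 641 kJ
  Bonds formed (products):
    H–Br: 2 × 359 = 718
    Σ(formed) = 718 kJ
  ΔH_II = 641 − 718 = −77 kJ
ΔH_I − ΔH_II = −16 kJ, so reaction I has the more negative ΔH; |ΔH_I − ΔH_II| = 16 kJ.

Reaction I, by 16 kJ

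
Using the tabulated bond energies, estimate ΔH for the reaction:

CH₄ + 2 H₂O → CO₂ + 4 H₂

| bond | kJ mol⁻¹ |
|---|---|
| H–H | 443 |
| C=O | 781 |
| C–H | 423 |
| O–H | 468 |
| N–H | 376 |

ΔH ≈ +230 kJ

Bonds broken (reactants):
  C–H: 4 × 423 = 1692
  O–H: 4 × 468 = 1872
  Σ(broken) = 3564 kJ
Bonds formed (products):
  C=O: 2 × 781 = 1562
  H–H: 4 × 443 = 1772
  Σ(formed) = 3334 kJ
ΔH = Σ(broken) − Σ(formed) = 3564 − 3334 = +230 kJ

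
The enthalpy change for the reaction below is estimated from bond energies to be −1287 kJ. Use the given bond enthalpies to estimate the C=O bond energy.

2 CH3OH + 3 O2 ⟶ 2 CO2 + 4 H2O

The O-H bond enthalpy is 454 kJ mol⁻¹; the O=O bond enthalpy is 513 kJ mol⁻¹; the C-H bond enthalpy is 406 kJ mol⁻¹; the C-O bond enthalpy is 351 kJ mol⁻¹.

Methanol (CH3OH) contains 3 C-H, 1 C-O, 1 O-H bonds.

D(C=O) ≈ 810 kJ/mol

Let D be the C=O bond energy.
Σ(broken) = 6×406 + 2×351 + 2×454 + 3×513 = 5585
Σ(formed) = 4×D + 8×454 = 3632 + 4D
ΔH = Σ(broken) − Σ(formed) = (5585) − (3632 + 4D) = +1953 − 4D
Setting this equal to −1287 kJ gives 4D = 3240, so D = 810 kJ/mol.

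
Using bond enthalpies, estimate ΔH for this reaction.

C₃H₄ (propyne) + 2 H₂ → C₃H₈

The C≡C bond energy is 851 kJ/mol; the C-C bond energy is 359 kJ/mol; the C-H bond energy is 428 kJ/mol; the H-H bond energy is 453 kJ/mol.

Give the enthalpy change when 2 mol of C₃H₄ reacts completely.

ΔH = −628 kJ

Bonds broken (reactants):
  C≡C: 1 × 851 = 851
  C-C: 1 × 359 = 359
  C-H: 4 × 428 = 1712
  H-H: 2 × 453 = 906
  Σ(broken) = 3828 kJ
Bonds formed (products):
  C-C: 2 × 359 = 718
  C-H: 8 × 428 = 3424
  Σ(formed) = 4142 kJ
ΔH = Σ(broken) − Σ(formed) = 3828 − 4142 = −314 kJ
For 2× the reaction as written: 2 × (−314) = −628 kJ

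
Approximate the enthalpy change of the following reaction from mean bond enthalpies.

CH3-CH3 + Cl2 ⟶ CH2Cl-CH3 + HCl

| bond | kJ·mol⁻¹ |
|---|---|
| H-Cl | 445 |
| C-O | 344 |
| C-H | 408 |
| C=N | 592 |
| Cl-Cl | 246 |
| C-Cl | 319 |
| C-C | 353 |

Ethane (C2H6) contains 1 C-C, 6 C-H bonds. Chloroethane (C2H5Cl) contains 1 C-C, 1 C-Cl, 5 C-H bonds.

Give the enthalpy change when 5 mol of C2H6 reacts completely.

Bonds broken (reactants):
  C-C: 1 × 353 = 353
  C-H: 6 × 408 = 2448
  Cl-Cl: 1 × 246 = 246
  Σ(broken) = 3047 kJ
Bonds formed (products):
  C-C: 1 × 353 = 353
  C-Cl: 1 × 319 = 319
  C-H: 5 × 408 = 2040
  H-Cl: 1 × 445 = 445
  Σ(formed) = 3157 kJ
ΔH = Σ(broken) − Σ(formed) = 3047 − 3157 = −110 kJ
For 5× the reaction as written: 5 × (−110) = −550 kJ

ΔH = −550 kJ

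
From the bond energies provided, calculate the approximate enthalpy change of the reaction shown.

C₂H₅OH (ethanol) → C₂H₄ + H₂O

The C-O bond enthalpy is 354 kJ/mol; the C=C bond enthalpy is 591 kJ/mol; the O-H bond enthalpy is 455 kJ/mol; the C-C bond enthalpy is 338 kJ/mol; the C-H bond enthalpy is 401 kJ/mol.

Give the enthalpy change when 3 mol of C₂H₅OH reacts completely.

ΔH = +141 kJ

Bonds broken (reactants):
  C-C: 1 × 338 = 338
  C-H: 5 × 401 = 2005
  C-O: 1 × 354 = 354
  O-H: 1 × 455 = 455
  Σ(broken) = 3152 kJ
Bonds formed (products):
  C-H: 4 × 401 = 1604
  C=C: 1 × 591 = 591
  O-H: 2 × 455 = 910
  Σ(formed) = 3105 kJ
ΔH = Σ(broken) − Σ(formed) = 3152 − 3105 = +47 kJ
For 3× the reaction as written: 3 × (+47) = +141 kJ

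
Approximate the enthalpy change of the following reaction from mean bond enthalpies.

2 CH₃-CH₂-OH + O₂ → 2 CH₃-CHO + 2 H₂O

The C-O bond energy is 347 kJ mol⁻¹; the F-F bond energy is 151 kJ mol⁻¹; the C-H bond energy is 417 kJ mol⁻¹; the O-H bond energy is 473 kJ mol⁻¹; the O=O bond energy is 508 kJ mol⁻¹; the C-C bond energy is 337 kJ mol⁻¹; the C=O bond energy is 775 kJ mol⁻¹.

ΔH ≈ −460 kJ

Bonds broken (reactants):
  C-C: 2 × 337 = 674
  C-H: 10 × 417 = 4170
  C-O: 2 × 347 = 694
  O-H: 2 × 473 = 946
  O=O: 1 × 508 = 508
  Σ(broken) = 6992 kJ
Bonds formed (products):
  C-C: 2 × 337 = 674
  C-H: 8 × 417 = 3336
  C=O: 2 × 775 = 1550
  O-H: 4 × 473 = 1892
  Σ(formed) = 7452 kJ
ΔH = Σ(broken) − Σ(formed) = 6992 − 7452 = −460 kJ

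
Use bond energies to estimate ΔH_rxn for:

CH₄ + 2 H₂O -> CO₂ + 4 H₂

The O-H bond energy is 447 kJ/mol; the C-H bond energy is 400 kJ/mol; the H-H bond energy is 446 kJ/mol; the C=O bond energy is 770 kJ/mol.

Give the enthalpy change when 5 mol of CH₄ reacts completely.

ΔH = +320 kJ

Bonds broken (reactants):
  C-H: 4 × 400 = 1600
  O-H: 4 × 447 = 1788
  Σ(broken) = 3388 kJ
Bonds formed (products):
  C=O: 2 × 770 = 1540
  H-H: 4 × 446 = 1784
  Σ(formed) = 3324 kJ
ΔH = Σ(broken) − Σ(formed) = 3388 − 3324 = +64 kJ
For 5× the reaction as written: 5 × (+64) = +320 kJ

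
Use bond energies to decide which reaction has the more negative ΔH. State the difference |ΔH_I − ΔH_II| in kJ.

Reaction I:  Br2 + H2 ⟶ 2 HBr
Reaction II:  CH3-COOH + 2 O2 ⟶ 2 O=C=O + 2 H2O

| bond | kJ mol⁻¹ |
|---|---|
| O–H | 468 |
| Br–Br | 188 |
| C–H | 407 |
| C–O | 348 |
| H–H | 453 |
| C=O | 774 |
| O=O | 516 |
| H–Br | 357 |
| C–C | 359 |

Reaction I:
  Bonds broken (reactants):
    Br–Br: 1 × 188 = 188
    H–H: 1 × 453 = 453
    Σ(broken) = 641 kJ
  Bonds formed (products):
    H–Br: 2 × 357 = 714
    Σ(formed) = 714 kJ
  ΔH_I = 641 − 714 = −73 kJ
Reaction II:
  Bonds broken (reactants):
    C–C: 1 × 359 = 359
    C–H: 3 × 407 = 1221
    C–O: 1 × 348 = 348
    C=O: 1 × 774 = 774
    O–H: 1 × 468 = 468
    O=O: 2 × 516 = 1032
    Σ(broken) = 4202 kJ
  Bonds formed (products):
    C=O: 4 × 774 = 3096
    O–H: 4 × 468 = 1872
    Σ(formed) = 4968 kJ
  ΔH_II = 4202 − 4968 = −766 kJ
ΔH_I − ΔH_II = +693 kJ, so reaction II has the more negative ΔH; |ΔH_I − ΔH_II| = 693 kJ.

Reaction II, by 693 kJ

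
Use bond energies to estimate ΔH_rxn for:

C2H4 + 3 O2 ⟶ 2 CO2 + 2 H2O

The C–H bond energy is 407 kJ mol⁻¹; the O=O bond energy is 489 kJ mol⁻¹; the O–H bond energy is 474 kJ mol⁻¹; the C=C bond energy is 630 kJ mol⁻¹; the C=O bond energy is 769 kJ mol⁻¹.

ΔH ≈ −1247 kJ

Bonds broken (reactants):
  C–H: 4 × 407 = 1628
  C=C: 1 × 630 = 630
  O=O: 3 × 489 = 1467
  Σ(broken) = 3725 kJ
Bonds formed (products):
  C=O: 4 × 769 = 3076
  O–H: 4 × 474 = 1896
  Σ(formed) = 4972 kJ
ΔH = Σ(broken) − Σ(formed) = 3725 − 4972 = −1247 kJ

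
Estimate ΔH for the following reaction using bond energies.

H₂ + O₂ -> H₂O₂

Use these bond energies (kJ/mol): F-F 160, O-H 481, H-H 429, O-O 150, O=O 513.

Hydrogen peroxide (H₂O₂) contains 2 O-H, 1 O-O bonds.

Bonds broken (reactants):
  H-H: 1 × 429 = 429
  O=O: 1 × 513 = 513
  Σ(broken) = 942 kJ
Bonds formed (products):
  O-H: 2 × 481 = 962
  O-O: 1 × 150 = 150
  Σ(formed) = 1112 kJ
ΔH = Σ(broken) − Σ(formed) = 942 − 1112 = −170 kJ

ΔH ≈ −170 kJ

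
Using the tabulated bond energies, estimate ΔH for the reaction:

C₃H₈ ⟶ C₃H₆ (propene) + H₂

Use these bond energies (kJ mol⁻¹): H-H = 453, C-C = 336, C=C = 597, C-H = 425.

ΔH ≈ +136 kJ

Bonds broken (reactants):
  C-C: 2 × 336 = 672
  C-H: 8 × 425 = 3400
  Σ(broken) = 4072 kJ
Bonds formed (products):
  C-C: 1 × 336 = 336
  C-H: 6 × 425 = 2550
  C=C: 1 × 597 = 597
  H-H: 1 × 453 = 453
  Σ(formed) = 3936 kJ
ΔH = Σ(broken) − Σ(formed) = 4072 − 3936 = +136 kJ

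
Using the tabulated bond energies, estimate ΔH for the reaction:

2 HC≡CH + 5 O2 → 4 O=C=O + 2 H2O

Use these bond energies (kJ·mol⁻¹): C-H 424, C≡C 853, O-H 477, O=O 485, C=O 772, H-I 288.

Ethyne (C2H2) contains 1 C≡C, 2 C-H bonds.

ΔH ≈ −2257 kJ

Bonds broken (reactants):
  C≡C: 2 × 853 = 1706
  C-H: 4 × 424 = 1696
  O=O: 5 × 485 = 2425
  Σ(broken) = 5827 kJ
Bonds formed (products):
  C=O: 8 × 772 = 6176
  O-H: 4 × 477 = 1908
  Σ(formed) = 8084 kJ
ΔH = Σ(broken) − Σ(formed) = 5827 − 8084 = −2257 kJ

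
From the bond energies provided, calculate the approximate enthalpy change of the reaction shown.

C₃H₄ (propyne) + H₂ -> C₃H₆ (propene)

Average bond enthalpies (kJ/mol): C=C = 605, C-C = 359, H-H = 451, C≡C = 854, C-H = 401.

Bonds broken (reactants):
  C≡C: 1 × 854 = 854
  C-C: 1 × 359 = 359
  C-H: 4 × 401 = 1604
  H-H: 1 × 451 = 451
  Σ(broken) = 3268 kJ
Bonds formed (products):
  C-C: 1 × 359 = 359
  C-H: 6 × 401 = 2406
  C=C: 1 × 605 = 605
  Σ(formed) = 3370 kJ
ΔH = Σ(broken) − Σ(formed) = 3268 − 3370 = −102 kJ

ΔH ≈ −102 kJ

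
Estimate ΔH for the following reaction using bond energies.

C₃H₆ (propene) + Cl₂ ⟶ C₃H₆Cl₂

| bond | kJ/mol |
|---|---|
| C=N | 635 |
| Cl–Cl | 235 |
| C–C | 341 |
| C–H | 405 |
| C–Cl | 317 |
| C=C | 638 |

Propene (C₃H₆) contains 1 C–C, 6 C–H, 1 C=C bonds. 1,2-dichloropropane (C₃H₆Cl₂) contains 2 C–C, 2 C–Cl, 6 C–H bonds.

ΔH ≈ −102 kJ

Bonds broken (reactants):
  C–C: 1 × 341 = 341
  C–H: 6 × 405 = 2430
  C=C: 1 × 638 = 638
  Cl–Cl: 1 × 235 = 235
  Σ(broken) = 3644 kJ
Bonds formed (products):
  C–C: 2 × 341 = 682
  C–Cl: 2 × 317 = 634
  C–H: 6 × 405 = 2430
  Σ(formed) = 3746 kJ
ΔH = Σ(broken) − Σ(formed) = 3644 − 3746 = −102 kJ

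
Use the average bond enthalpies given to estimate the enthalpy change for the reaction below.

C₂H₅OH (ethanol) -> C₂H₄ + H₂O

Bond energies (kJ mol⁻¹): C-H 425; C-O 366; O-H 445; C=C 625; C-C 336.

Bonds broken (reactants):
  C-C: 1 × 336 = 336
  C-H: 5 × 425 = 2125
  C-O: 1 × 366 = 366
  O-H: 1 × 445 = 445
  Σ(broken) = 3272 kJ
Bonds formed (products):
  C-H: 4 × 425 = 1700
  C=C: 1 × 625 = 625
  O-H: 2 × 445 = 890
  Σ(formed) = 3215 kJ
ΔH = Σ(broken) − Σ(formed) = 3272 − 3215 = +57 kJ

ΔH ≈ +57 kJ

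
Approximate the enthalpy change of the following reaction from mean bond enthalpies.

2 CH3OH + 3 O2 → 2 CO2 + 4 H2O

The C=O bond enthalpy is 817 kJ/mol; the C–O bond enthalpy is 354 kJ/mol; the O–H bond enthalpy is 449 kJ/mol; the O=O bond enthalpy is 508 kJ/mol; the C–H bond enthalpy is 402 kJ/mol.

ΔH ≈ −1318 kJ

Bonds broken (reactants):
  C–H: 6 × 402 = 2412
  C–O: 2 × 354 = 708
  O–H: 2 × 449 = 898
  O=O: 3 × 508 = 1524
  Σ(broken) = 5542 kJ
Bonds formed (products):
  C=O: 4 × 817 = 3268
  O–H: 8 × 449 = 3592
  Σ(formed) = 6860 kJ
ΔH = Σ(broken) − Σ(formed) = 5542 − 6860 = −1318 kJ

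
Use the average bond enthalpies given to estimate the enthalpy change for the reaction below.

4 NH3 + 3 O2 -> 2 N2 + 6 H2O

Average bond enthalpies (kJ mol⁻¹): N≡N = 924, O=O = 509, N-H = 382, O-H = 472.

Bonds broken (reactants):
  N-H: 12 × 382 = 4584
  O=O: 3 × 509 = 1527
  Σ(broken) = 6111 kJ
Bonds formed (products):
  N≡N: 2 × 924 = 1848
  O-H: 12 × 472 = 5664
  Σ(formed) = 7512 kJ
ΔH = Σ(broken) − Σ(formed) = 6111 − 7512 = −1401 kJ

ΔH ≈ −1401 kJ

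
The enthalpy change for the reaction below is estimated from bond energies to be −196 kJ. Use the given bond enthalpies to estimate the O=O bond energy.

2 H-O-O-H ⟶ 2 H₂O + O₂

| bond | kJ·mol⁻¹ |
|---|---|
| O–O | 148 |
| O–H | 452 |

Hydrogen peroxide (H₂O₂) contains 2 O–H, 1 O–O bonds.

Let D be the O=O bond energy.
Σ(broken) = 4×452 + 2×148 = 2104
Σ(formed) = 4×452 + 1×D = 1808 + D
ΔH = Σ(broken) − Σ(formed) = (2104) − (1808 + D) = +296 − D
Setting this equal to −196 kJ gives D = 492 kJ/mol.

D(O=O) ≈ 492 kJ/mol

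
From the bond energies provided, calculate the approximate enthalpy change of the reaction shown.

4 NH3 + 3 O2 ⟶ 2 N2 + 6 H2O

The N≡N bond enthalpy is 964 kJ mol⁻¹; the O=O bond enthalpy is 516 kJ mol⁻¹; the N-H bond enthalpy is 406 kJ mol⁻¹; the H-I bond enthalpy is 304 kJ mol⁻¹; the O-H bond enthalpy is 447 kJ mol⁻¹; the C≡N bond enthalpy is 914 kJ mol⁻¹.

Bonds broken (reactants):
  N-H: 12 × 406 = 4872
  O=O: 3 × 516 = 1548
  Σ(broken) = 6420 kJ
Bonds formed (products):
  N≡N: 2 × 964 = 1928
  O-H: 12 × 447 = 5364
  Σ(formed) = 7292 kJ
ΔH = Σ(broken) − Σ(formed) = 6420 − 7292 = −872 kJ

ΔH ≈ −872 kJ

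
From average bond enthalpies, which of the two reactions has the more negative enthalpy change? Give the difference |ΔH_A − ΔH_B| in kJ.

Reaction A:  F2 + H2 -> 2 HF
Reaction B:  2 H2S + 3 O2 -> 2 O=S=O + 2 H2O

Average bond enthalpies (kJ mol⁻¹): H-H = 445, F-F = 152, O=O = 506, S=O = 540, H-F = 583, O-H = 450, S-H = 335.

Reaction B, by 533 kJ

Reaction A:
  Bonds broken (reactants):
    F-F: 1 × 152 = 152
    H-H: 1 × 445 = 445
    Σ(broken) = 597 kJ
  Bonds formed (products):
    H-F: 2 × 583 = 1166
    Σ(formed) = 1166 kJ
  ΔH_A = 597 − 1166 = −569 kJ
Reaction B:
  Bonds broken (reactants):
    O=O: 3 × 506 = 1518
    S-H: 4 × 335 = 1340
    Σ(broken) = 2858 kJ
  Bonds formed (products):
    O-H: 4 × 450 = 1800
    S=O: 4 × 540 = 2160
    Σ(formed) = 3960 kJ
  ΔH_B = 2858 − 3960 = −1102 kJ
ΔH_A − ΔH_B = +533 kJ, so reaction B has the more negative ΔH; |ΔH_A − ΔH_B| = 533 kJ.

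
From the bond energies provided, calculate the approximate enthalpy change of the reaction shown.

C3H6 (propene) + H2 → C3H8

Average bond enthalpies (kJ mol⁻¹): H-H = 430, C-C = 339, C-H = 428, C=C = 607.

Bonds broken (reactants):
  C-C: 1 × 339 = 339
  C-H: 6 × 428 = 2568
  C=C: 1 × 607 = 607
  H-H: 1 × 430 = 430
  Σ(broken) = 3944 kJ
Bonds formed (products):
  C-C: 2 × 339 = 678
  C-H: 8 × 428 = 3424
  Σ(formed) = 4102 kJ
ΔH = Σ(broken) − Σ(formed) = 3944 − 4102 = −158 kJ

ΔH ≈ −158 kJ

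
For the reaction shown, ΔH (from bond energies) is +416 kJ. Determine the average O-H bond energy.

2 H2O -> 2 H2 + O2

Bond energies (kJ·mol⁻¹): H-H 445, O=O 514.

D(O-H) ≈ 455 kJ/mol

Let D be the O-H bond energy.
Σ(broken) = 4×D = 4D
Σ(formed) = 2×445 + 1×514 = 1404
ΔH = Σ(broken) − Σ(formed) = (4D) − (1404) = −1404 + 4D
Setting this equal to +416 kJ gives 4D = 1820, so D = 455 kJ/mol.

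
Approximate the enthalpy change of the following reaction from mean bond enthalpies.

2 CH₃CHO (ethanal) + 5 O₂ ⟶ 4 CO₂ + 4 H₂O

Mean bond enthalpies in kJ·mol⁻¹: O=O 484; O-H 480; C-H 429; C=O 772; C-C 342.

Bonds broken (reactants):
  C-C: 2 × 342 = 684
  C-H: 8 × 429 = 3432
  C=O: 2 × 772 = 1544
  O=O: 5 × 484 = 2420
  Σ(broken) = 8080 kJ
Bonds formed (products):
  C=O: 8 × 772 = 6176
  O-H: 8 × 480 = 3840
  Σ(formed) = 10016 kJ
ΔH = Σ(broken) − Σ(formed) = 8080 − 10016 = −1936 kJ

ΔH ≈ −1936 kJ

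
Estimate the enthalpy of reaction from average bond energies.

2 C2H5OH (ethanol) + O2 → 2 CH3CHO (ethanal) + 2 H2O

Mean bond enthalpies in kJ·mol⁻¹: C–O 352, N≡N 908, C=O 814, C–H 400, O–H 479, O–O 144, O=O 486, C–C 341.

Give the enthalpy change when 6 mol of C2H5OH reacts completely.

Bonds broken (reactants):
  C–C: 2 × 341 = 682
  C–H: 10 × 400 = 4000
  C–O: 2 × 352 = 704
  O–H: 2 × 479 = 958
  O=O: 1 × 486 = 486
  Σ(broken) = 6830 kJ
Bonds formed (products):
  C–C: 2 × 341 = 682
  C–H: 8 × 400 = 3200
  C=O: 2 × 814 = 1628
  O–H: 4 × 479 = 1916
  Σ(formed) = 7426 kJ
ΔH = Σ(broken) − Σ(formed) = 6830 − 7426 = −596 kJ
For 3× the reaction as written: 3 × (−596) = −1788 kJ

ΔH = −1788 kJ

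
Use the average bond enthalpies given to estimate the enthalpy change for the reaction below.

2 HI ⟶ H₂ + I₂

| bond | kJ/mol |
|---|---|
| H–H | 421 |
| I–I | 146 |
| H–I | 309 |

Bonds broken (reactants):
  H–I: 2 × 309 = 618
  Σ(broken) = 618 kJ
Bonds formed (products):
  H–H: 1 × 421 = 421
  I–I: 1 × 146 = 146
  Σ(formed) = 567 kJ
ΔH = Σ(broken) − Σ(formed) = 618 − 567 = +51 kJ

ΔH ≈ +51 kJ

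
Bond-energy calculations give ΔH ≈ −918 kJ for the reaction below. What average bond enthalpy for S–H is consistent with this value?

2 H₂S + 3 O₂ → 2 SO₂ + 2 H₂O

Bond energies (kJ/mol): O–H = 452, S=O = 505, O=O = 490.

D(S–H) ≈ 360 kJ/mol

Let D be the S–H bond energy.
Σ(broken) = 3×490 + 4×D = 1470 + 4D
Σ(formed) = 4×452 + 4×505 = 3828
ΔH = Σ(broken) − Σ(formed) = (1470 + 4D) − (3828) = −2358 + 4D
Setting this equal to −918 kJ gives 4D = 1440, so D = 360 kJ/mol.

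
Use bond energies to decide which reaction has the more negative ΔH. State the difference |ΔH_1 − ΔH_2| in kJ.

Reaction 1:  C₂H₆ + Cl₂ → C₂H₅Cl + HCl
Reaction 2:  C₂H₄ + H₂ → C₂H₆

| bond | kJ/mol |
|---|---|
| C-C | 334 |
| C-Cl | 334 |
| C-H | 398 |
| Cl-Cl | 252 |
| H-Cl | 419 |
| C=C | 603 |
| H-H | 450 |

Reaction 1, by 26 kJ

Reaction 1:
  Bonds broken (reactants):
    C-C: 1 × 334 = 334
    C-H: 6 × 398 = 2388
    Cl-Cl: 1 × 252 = 252
    Σ(broken) = 2974 kJ
  Bonds formed (products):
    C-C: 1 × 334 = 334
    C-Cl: 1 × 334 = 334
    C-H: 5 × 398 = 1990
    H-Cl: 1 × 419 = 419
    Σ(formed) = 3077 kJ
  ΔH_1 = 2974 − 3077 = −103 kJ
Reaction 2:
  Bonds broken (reactants):
    C-H: 4 × 398 = 1592
    C=C: 1 × 603 = 603
    H-H: 1 × 450 = 450
    Σ(broken) = 2645 kJ
  Bonds formed (products):
    C-C: 1 × 334 = 334
    C-H: 6 × 398 = 2388
    Σ(formed) = 2722 kJ
  ΔH_2 = 2645 − 2722 = −77 kJ
ΔH_1 − ΔH_2 = −26 kJ, so reaction 1 has the more negative ΔH; |ΔH_1 − ΔH_2| = 26 kJ.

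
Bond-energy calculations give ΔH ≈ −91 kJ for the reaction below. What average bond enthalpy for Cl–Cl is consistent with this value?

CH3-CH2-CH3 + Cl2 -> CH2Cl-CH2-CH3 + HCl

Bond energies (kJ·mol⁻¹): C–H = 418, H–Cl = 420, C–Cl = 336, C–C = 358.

D(Cl–Cl) ≈ 247 kJ/mol

Let D be the Cl–Cl bond energy.
Σ(broken) = 2×358 + 8×418 + 1×D = 4060 + D
Σ(formed) = 2×358 + 1×336 + 7×418 + 1×420 = 4398
ΔH = Σ(broken) − Σ(formed) = (4060 + D) − (4398) = −338 + D
Setting this equal to −91 kJ gives D = 247 kJ/mol.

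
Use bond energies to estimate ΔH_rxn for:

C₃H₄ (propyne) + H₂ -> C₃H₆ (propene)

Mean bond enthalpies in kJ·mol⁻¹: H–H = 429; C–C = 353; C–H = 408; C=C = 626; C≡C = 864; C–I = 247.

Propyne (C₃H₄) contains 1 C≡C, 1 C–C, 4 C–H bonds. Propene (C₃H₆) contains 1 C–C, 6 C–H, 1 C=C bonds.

Bonds broken (reactants):
  C≡C: 1 × 864 = 864
  C–C: 1 × 353 = 353
  C–H: 4 × 408 = 1632
  H–H: 1 × 429 = 429
  Σ(broken) = 3278 kJ
Bonds formed (products):
  C–C: 1 × 353 = 353
  C–H: 6 × 408 = 2448
  C=C: 1 × 626 = 626
  Σ(formed) = 3427 kJ
ΔH = Σ(broken) − Σ(formed) = 3278 − 3427 = −149 kJ

ΔH ≈ −149 kJ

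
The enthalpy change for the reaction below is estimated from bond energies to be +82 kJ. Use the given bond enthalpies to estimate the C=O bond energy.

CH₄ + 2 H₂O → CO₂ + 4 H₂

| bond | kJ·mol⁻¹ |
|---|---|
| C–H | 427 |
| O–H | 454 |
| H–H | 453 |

D(C=O) ≈ 815 kJ/mol

Let D be the C=O bond energy.
Σ(broken) = 4×427 + 4×454 = 3524
Σ(formed) = 2×D + 4×453 = 1812 + 2D
ΔH = Σ(broken) − Σ(formed) = (3524) − (1812 + 2D) = +1712 − 2D
Setting this equal to +82 kJ gives 2D = 1630, so D = 815 kJ/mol.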